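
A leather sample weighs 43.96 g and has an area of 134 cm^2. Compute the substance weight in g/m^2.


Substance weight = mass / area x 10000
SW = 43.96 / 134 x 10000
SW = 3280.6 g/m^2


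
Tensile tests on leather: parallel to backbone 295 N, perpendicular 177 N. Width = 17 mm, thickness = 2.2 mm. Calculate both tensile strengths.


Area = 17 x 2.2 = 37.4 mm^2
TS (parallel) = 295 / 37.4 = 7.89 N/mm^2
TS (perpendicular) = 177 / 37.4 = 4.73 N/mm^2


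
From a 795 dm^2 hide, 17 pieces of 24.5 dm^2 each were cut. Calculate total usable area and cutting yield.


Usable area = 416.5 dm^2
Yield = 52.4%

Total usable = 17 x 24.5 = 416.5 dm^2
Yield = 416.5 / 795 x 100 = 52.4%


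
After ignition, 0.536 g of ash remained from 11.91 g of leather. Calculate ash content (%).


Ash% = 0.536 / 11.91 x 100
Ash% = 4.50%


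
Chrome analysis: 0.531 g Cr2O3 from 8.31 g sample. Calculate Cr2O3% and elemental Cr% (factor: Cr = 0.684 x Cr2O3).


Cr2O3 = 6.39%
Cr = 4.37%

Cr2O3% = 0.531 / 8.31 x 100 = 6.39%
Cr% = 6.39 x 0.684 = 4.37%


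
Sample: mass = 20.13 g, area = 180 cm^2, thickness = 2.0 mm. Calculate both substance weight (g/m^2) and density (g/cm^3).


SW = 20.13 / 180 x 10000 = 1118.3 g/m^2
Volume = 180 x 2.0 / 10 = 36.00 cm^3
Density = 20.13 / 36.00 = 0.559 g/cm^3


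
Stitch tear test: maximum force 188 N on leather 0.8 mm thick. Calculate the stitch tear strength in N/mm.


Stitch tear strength = force / thickness
STS = 188 / 0.8 = 235.0 N/mm


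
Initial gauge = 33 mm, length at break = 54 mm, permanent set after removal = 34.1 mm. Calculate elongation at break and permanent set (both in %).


Elongation at break = 63.6%
Permanent set = 3.3%

Elongation at break = (54 - 33) / 33 x 100 = 63.6%
Permanent set = (34.1 - 33) / 33 x 100 = 3.3%


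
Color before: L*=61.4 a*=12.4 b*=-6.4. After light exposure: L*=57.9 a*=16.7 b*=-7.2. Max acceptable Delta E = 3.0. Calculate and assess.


Delta E = 5.60
Passes: No


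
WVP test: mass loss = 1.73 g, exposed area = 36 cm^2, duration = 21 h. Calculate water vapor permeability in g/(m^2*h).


WVP = mass_loss / (area x time) x 10000
WVP = 1.73 / (36 x 21) x 10000
WVP = 1.73 / 756 x 10000 = 22.88 g/(m^2*h)


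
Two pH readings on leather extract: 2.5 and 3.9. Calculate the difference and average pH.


Difference = |2.5 - 3.9| = 1.4
Average = (2.5 + 3.9) / 2 = 3.20


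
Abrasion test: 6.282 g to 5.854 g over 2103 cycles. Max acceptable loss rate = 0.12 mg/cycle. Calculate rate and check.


Loss = 6.282 - 5.854 = 0.428 g
Rate = 0.428 g / 2103 cycles x 1000 = 0.204 mg/cycle
Max = 0.12 mg/cycle
Passes: No


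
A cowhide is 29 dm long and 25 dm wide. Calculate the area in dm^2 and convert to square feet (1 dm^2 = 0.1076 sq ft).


725 dm^2
78.01 sq ft

Area = 29 x 25 = 725 dm^2
Conversion: 725 x 0.1076 = 78.01 sq ft


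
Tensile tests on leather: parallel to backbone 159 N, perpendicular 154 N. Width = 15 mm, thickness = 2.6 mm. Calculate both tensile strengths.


Area = 15 x 2.6 = 39.0 mm^2
TS (parallel) = 159 / 39.0 = 4.08 N/mm^2
TS (perpendicular) = 154 / 39.0 = 3.95 N/mm^2


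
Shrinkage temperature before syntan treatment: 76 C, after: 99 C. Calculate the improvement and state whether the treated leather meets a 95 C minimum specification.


Improvement = 99 - 76 = 23 C
Spec check: 99 C >= 95 C? Yes


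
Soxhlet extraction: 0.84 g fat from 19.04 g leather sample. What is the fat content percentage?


4.4%


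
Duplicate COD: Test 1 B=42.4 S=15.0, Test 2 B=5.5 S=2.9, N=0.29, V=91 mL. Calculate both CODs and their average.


COD1 = (42.4 - 15.0) x 0.29 x 8000 / 91 = 698.5 mg/L
COD2 = (5.5 - 2.9) x 0.29 x 8000 / 91 = 66.3 mg/L
Average = (698.5 + 66.3) / 2 = 382.4 mg/L


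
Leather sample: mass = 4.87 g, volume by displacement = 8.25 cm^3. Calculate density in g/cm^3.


Density = mass / volume
Density = 4.87 / 8.25 = 0.590 g/cm^3


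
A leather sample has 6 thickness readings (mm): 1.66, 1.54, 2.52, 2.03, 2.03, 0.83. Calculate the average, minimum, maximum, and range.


Sum = 10.61
Average = 10.61 / 6 = 1.77 mm
Minimum = 0.83 mm
Maximum = 2.52 mm
Range = 2.52 - 0.83 = 1.69 mm


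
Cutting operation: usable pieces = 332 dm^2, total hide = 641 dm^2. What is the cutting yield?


Yield = usable / total x 100
Yield = 332 / 641 x 100 = 51.8%


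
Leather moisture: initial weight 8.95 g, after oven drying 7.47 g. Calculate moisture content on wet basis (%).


16.5%

Moisture = 8.95 - 7.47 = 1.48 g
MC = 1.48 / 8.95 x 100 = 16.5%


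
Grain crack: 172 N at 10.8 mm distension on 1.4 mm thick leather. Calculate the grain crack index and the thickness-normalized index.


Crack index = 172 / 10.8 = 15.9 N/mm
Normalized = 15.9 / 1.4 = 11.4 N/mm per mm


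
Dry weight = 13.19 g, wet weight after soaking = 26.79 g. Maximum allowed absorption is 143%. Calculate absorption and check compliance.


Absorption = 103.1%
Compliant: Yes

WA = (26.79 - 13.19) / 13.19 x 100 = 103.1%
Maximum allowed: 143%
Compliant: Yes


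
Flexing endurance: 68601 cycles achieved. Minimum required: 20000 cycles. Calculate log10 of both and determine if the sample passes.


Achieved: log10 = 4.84
Required: log10 = 4.30
Passes: Yes

log10(68601) = 4.84
log10(20000) = 4.30
Passes: Yes


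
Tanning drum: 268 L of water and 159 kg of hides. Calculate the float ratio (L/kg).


Float ratio = water / hide weight
Ratio = 268 / 159 = 1.7


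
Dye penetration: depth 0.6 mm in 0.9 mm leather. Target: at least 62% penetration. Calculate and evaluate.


Penetration = 66.7%
Meets target: Yes


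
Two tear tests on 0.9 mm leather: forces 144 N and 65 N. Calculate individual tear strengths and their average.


Tear 1 = 144 / 0.9 = 160.0 N/mm
Tear 2 = 65 / 0.9 = 72.2 N/mm
Average = (160.0 + 72.2) / 2 = 116.1 N/mm


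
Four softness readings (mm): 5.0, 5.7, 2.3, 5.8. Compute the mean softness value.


4.70 mm

Sum = 5.0 + 5.7 + 2.3 + 5.8
Mean = 18.8 / 4 = 4.70 mm


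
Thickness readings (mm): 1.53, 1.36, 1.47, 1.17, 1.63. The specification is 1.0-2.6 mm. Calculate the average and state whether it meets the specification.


Average = 1.43 mm
Within specification: Yes


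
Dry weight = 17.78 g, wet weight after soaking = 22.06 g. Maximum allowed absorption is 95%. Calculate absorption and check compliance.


Absorption = 24.1%
Compliant: Yes

WA = (22.06 - 17.78) / 17.78 x 100 = 24.1%
Maximum allowed: 95%
Compliant: Yes


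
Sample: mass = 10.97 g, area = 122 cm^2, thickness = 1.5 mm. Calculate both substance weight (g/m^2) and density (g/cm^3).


Substance weight = 899.2 g/m^2
Density = 0.599 g/cm^3

SW = 10.97 / 122 x 10000 = 899.2 g/m^2
Volume = 122 x 1.5 / 10 = 18.30 cm^3
Density = 10.97 / 18.30 = 0.599 g/cm^3


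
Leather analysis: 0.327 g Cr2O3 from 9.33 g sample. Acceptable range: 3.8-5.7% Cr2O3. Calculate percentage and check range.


Cr2O3% = 0.327 / 9.33 x 100 = 3.50%
Acceptable range: 3.8 to 5.7%
Within range: No


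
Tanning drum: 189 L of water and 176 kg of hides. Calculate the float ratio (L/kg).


1.1


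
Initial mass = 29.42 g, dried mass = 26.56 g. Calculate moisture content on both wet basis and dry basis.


Wet basis = 9.7%
Dry basis = 10.8%


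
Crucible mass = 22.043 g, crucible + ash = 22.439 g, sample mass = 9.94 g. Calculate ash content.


Ash mass = 22.439 - 22.043 = 0.396 g
Ash% = 0.396 / 9.94 x 100 = 3.98%


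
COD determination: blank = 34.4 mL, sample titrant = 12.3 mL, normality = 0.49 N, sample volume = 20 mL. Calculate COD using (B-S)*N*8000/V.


4331.6 mg/L

COD = (34.4 - 12.3) x 0.49 x 8000 / 20
COD = 22.1 x 0.49 x 8000 / 20
COD = 4331.6 mg/L


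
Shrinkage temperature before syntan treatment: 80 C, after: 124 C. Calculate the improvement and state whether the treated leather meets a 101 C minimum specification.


Improvement = 44 C
Meets 101 C spec: Yes

Improvement = 124 - 80 = 44 C
Spec check: 124 C >= 101 C? Yes


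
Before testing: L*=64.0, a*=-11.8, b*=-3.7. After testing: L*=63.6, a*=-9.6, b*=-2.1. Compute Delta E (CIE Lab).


dL = 63.6 - 64.0 = -0.4
da = -9.6 - (-11.8) = 2.2
db = -2.1 - (-3.7) = 1.6
dE = sqrt((-0.4)^2 + (2.2)^2 + (1.6)^2) = 2.75


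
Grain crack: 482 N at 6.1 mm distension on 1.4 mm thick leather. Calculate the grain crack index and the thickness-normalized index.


Crack index = 482 / 6.1 = 79.0 N/mm
Normalized = 79.0 / 1.4 = 56.4 N/mm per mm


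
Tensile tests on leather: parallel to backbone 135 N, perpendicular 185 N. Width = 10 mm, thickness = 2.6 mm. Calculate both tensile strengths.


Area = 10 x 2.6 = 26.0 mm^2
TS (parallel) = 135 / 26.0 = 5.19 N/mm^2
TS (perpendicular) = 185 / 26.0 = 7.12 N/mm^2


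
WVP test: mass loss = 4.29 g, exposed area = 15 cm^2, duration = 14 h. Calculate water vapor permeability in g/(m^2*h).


204.29 g/(m^2*h)

WVP = mass_loss / (area x time) x 10000
WVP = 4.29 / (15 x 14) x 10000
WVP = 4.29 / 210 x 10000 = 204.29 g/(m^2*h)


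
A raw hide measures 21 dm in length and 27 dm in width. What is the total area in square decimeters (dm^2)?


Area = length x width
Area = 21 x 27 = 567 dm^2


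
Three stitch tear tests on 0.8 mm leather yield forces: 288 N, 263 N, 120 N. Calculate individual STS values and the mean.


STS1 = 360.0 N/mm
STS2 = 328.8 N/mm
STS3 = 150.0 N/mm
Mean = 279.6 N/mm

STS1 = 288 / 0.8 = 360.0 N/mm
STS2 = 263 / 0.8 = 328.8 N/mm
STS3 = 120 / 0.8 = 150.0 N/mm
Mean = (360.0 + 328.8 + 150.0) / 3 = 279.6 N/mm


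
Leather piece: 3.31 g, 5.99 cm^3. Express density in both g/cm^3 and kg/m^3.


0.553 g/cm^3
553 kg/m^3


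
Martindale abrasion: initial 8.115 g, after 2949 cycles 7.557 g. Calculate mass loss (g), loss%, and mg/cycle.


Loss = 8.115 - 7.557 = 0.558 g
Loss% = 0.558 / 8.115 x 100 = 6.88%
Rate = 0.558 / 2949 x 1000 = 0.189 mg/cycle


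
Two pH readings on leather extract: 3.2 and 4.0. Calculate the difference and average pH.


Difference = 0.8
Average pH = 3.60


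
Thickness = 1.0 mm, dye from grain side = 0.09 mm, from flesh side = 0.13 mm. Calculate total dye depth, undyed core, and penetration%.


Total dyed = 0.22 mm
Undyed core = 0.78 mm
Penetration = 22.0%


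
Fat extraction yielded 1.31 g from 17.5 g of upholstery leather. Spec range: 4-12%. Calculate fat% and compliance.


Fat% = 1.31 / 17.5 x 100 = 7.5%
Spec range: 4-12%
Compliant: Yes


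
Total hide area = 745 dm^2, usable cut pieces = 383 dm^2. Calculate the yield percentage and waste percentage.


Yield = 383 / 745 x 100 = 51.4%
Waste = 745 - 383 = 362 dm^2
Waste% = 100 - 51.4 = 48.6%


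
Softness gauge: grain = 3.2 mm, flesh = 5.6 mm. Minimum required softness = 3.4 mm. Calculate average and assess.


Average = (3.2 + 5.6) / 2 = 4.40 mm
Minimum = 3.4 mm
Meets requirement: Yes


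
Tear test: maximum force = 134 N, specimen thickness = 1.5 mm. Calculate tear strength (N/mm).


89.3 N/mm

Tear strength = force / thickness
Tear = 134 / 1.5 = 89.3 N/mm


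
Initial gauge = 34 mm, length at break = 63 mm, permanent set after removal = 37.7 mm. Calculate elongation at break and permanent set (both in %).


Elongation at break = (63 - 34) / 34 x 100 = 85.3%
Permanent set = (37.7 - 34) / 34 x 100 = 10.9%


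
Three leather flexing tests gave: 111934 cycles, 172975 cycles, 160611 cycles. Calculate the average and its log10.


Average = 148507 cycles
log10 = 5.17

Average = (111934 + 172975 + 160611) / 3 = 148507 cycles
log10(148507) = 5.17


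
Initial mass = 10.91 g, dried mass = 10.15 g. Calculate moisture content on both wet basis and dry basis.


Wet basis = 7.0%
Dry basis = 7.5%


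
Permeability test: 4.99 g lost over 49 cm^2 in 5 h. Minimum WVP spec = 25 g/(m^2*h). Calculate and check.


WVP = 4.99 / (49 x 5) x 10000 = 203.67 g/(m^2*h)
Minimum: 25 g/(m^2*h)
Meets spec: Yes


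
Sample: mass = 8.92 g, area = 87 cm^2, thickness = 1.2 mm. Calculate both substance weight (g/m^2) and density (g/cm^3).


Substance weight = 1025.3 g/m^2
Density = 0.854 g/cm^3

SW = 8.92 / 87 x 10000 = 1025.3 g/m^2
Volume = 87 x 1.2 / 10 = 10.44 cm^3
Density = 8.92 / 10.44 = 0.854 g/cm^3


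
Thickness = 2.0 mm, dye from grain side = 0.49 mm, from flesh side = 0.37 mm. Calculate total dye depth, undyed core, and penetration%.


Total dyed = 0.86 mm
Undyed core = 1.14 mm
Penetration = 43.0%

Total dyed = 0.49 + 0.37 = 0.86 mm
Undyed core = 2.0 - 0.86 = 1.14 mm
Penetration = 0.86 / 2.0 x 100 = 43.0%


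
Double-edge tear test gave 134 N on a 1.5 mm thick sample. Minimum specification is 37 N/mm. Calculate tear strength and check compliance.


Tear strength = 89.3 N/mm
Compliant: Yes

Tear strength = 134 / 1.5 = 89.3 N/mm
Required minimum = 37 N/mm
Compliant: Yes


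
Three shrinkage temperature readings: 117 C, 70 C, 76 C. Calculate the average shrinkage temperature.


87.7 C

Average = (117 + 70 + 76) / 3
Average = 263 / 3 = 87.7 C


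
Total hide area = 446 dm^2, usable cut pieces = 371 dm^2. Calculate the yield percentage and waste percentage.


Yield = 371 / 446 x 100 = 83.2%
Waste = 446 - 371 = 75 dm^2
Waste% = 100 - 83.2 = 16.8%


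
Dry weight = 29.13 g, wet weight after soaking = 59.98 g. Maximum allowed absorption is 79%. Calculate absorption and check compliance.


Absorption = 105.9%
Compliant: No


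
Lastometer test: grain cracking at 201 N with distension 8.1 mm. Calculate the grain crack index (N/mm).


24.8 N/mm

Grain crack index = force / distension
Index = 201 / 8.1 = 24.8 N/mm


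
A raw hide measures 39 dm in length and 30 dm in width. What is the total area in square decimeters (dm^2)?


Area = length x width
Area = 39 x 30 = 1170 dm^2


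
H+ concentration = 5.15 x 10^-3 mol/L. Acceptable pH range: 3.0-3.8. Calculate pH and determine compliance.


pH = -log10(5.15 x 10^-3) = 2.29
Range: 3.0 to 3.8
Compliant: No


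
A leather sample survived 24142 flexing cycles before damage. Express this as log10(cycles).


log10(24142) = 4.38


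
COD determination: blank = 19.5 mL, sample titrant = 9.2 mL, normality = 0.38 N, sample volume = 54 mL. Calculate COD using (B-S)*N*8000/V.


COD = (19.5 - 9.2) x 0.38 x 8000 / 54
COD = 10.3 x 0.38 x 8000 / 54
COD = 579.9 mg/L


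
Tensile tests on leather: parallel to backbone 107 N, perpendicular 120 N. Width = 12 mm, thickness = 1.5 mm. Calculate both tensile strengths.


Area = 12 x 1.5 = 18.0 mm^2
TS (parallel) = 107 / 18.0 = 5.94 N/mm^2
TS (perpendicular) = 120 / 18.0 = 6.67 N/mm^2


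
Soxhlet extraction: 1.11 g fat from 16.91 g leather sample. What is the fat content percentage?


6.6%


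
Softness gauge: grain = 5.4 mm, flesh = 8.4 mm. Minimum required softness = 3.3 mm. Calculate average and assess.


Average softness = 6.90 mm
Meets requirement: Yes

Average = (5.4 + 8.4) / 2 = 6.90 mm
Minimum = 3.3 mm
Meets requirement: Yes


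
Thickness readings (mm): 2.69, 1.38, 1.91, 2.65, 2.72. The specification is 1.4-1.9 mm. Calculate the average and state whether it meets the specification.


Average = 2.27 mm
Within specification: No


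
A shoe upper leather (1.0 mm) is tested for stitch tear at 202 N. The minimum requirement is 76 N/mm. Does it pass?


STS = 202.0 N/mm
Passes: Yes

STS = 202 / 1.0 = 202.0 N/mm
Minimum required: 76 N/mm
Passes: Yes


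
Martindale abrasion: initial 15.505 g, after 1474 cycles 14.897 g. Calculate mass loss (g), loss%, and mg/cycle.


Loss = 15.505 - 14.897 = 0.608 g
Loss% = 0.608 / 15.505 x 100 = 3.92%
Rate = 0.608 / 1474 x 1000 = 0.412 mg/cycle


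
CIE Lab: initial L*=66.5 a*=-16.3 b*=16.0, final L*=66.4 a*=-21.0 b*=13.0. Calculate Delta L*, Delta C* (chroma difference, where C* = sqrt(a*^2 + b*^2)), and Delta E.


Delta L* = -0.1
Delta C* = 1.86
Delta E = 5.58


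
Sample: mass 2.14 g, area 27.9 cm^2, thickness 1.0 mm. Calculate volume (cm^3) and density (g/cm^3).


Volume = 2.790 cm^3
Density = 0.767 g/cm^3

Thickness in cm = 1.0 / 10 = 0.10 cm
Volume = 27.9 x 0.10 = 2.790 cm^3
Density = 2.14 / 2.790 = 0.767 g/cm^3


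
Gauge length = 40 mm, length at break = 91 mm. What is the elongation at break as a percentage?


Extension = 91 - 40 = 51 mm
Elongation = 51 / 40 x 100 = 127.5%


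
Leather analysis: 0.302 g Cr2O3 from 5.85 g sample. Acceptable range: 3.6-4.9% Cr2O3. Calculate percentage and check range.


Cr2O3 = 5.16%
Within range: No

Cr2O3% = 0.302 / 5.85 x 100 = 5.16%
Acceptable range: 3.6 to 4.9%
Within range: No


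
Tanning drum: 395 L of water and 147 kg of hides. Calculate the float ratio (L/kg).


2.7

Float ratio = water / hide weight
Ratio = 395 / 147 = 2.7


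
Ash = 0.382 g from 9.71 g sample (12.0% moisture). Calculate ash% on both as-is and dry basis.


As-is ash% = 0.382 / 9.71 x 100 = 3.93%
Dry mass = 9.71 x (100 - 12.0) / 100 = 8.5448 g
Dry-basis ash% = 0.382 / 8.5448 x 100 = 4.47%


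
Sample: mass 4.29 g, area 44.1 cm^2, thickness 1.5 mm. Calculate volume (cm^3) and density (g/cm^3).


Volume = 6.615 cm^3
Density = 0.649 g/cm^3


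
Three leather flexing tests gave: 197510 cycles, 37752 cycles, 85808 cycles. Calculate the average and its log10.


Average = 107023 cycles
log10 = 5.03

Average = (197510 + 37752 + 85808) / 3 = 107023 cycles
log10(107023) = 5.03


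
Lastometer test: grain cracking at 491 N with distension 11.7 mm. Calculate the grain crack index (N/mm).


42.0 N/mm

Grain crack index = force / distension
Index = 491 / 11.7 = 42.0 N/mm


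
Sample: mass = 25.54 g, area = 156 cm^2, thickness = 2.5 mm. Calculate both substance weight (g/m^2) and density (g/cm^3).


SW = 25.54 / 156 x 10000 = 1637.2 g/m^2
Volume = 156 x 2.5 / 10 = 39.00 cm^3
Density = 25.54 / 39.00 = 0.655 g/cm^3


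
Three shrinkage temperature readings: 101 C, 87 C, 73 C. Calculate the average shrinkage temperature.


87.0 C


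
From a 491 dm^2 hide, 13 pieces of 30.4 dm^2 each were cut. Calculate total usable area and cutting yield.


Total usable = 13 x 30.4 = 395.2 dm^2
Yield = 395.2 / 491 x 100 = 80.5%


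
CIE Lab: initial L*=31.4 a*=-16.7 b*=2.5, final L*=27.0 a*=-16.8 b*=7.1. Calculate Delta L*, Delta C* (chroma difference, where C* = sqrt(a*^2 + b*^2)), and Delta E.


Delta L* = 27.0 - 31.4 = -4.4
C1* = sqrt((-16.7)^2 + (2.5)^2) = 16.886
C2* = sqrt((-16.8)^2 + (7.1)^2) = 18.239
Delta C* = 18.239 - 16.886 = 1.35
Delta E = sqrt((-4.4)^2 + (-0.1)^2 + (4.6)^2) = 6.37


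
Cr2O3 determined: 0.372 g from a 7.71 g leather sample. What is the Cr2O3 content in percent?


4.82%


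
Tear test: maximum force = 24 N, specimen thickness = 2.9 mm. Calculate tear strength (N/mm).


Tear strength = force / thickness
Tear = 24 / 2.9 = 8.3 N/mm


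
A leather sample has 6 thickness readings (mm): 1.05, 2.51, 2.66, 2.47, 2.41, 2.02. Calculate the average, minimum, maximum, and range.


Sum = 13.12
Average = 13.12 / 6 = 2.19 mm
Minimum = 1.05 mm
Maximum = 2.66 mm
Range = 2.66 - 1.05 = 1.61 mm


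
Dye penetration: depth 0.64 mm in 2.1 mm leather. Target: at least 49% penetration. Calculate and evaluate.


Penetration = 30.5%
Meets target: No

Penetration = 0.64 / 2.1 x 100 = 30.5%
Target: 49%
Meets target: No


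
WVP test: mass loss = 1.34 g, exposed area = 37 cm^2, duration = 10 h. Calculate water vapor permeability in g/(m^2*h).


WVP = mass_loss / (area x time) x 10000
WVP = 1.34 / (37 x 10) x 10000
WVP = 1.34 / 370 x 10000 = 36.22 g/(m^2*h)


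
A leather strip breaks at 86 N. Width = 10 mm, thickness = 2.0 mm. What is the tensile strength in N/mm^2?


4.30 N/mm^2


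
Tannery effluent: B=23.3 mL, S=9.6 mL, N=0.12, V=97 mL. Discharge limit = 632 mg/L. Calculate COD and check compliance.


COD = (23.3 - 9.6) x 0.12 x 8000 / 97 = 135.6 mg/L
Limit: 632 mg/L
Compliant: Yes


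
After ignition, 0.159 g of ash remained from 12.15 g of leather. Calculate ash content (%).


1.31%


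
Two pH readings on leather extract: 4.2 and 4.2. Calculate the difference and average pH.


Difference = 0.0
Average pH = 4.20


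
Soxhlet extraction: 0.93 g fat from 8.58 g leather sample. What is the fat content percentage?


Fat content = 0.93 / 8.58 x 100
Fat = 10.8%


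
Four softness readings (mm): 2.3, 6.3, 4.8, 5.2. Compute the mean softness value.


4.65 mm

Sum = 2.3 + 6.3 + 4.8 + 5.2
Mean = 18.6 / 4 = 4.65 mm


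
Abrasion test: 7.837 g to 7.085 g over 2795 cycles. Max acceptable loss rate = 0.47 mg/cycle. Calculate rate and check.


Loss = 7.837 - 7.085 = 0.752 g
Rate = 0.752 g / 2795 cycles x 1000 = 0.269 mg/cycle
Max = 0.47 mg/cycle
Passes: Yes


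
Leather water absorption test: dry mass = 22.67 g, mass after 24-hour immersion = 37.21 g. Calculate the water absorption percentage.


64.1%


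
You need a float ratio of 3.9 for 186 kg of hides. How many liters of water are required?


725.4 L

Water = hide weight x target ratio
Water = 186 x 3.9 = 725.4 L


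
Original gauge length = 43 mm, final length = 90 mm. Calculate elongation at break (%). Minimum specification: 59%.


Elongation = 109.3%
Meets spec: Yes

Extension = 90 - 43 = 47 mm
Elongation = 47 / 43 x 100 = 109.3%
Minimum required: 59%
Meets specification: Yes


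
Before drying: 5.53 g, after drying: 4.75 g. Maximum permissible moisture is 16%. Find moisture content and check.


MC = (5.53 - 4.75) / 5.53 x 100 = 14.1%
Maximum: 16%
Acceptable: Yes


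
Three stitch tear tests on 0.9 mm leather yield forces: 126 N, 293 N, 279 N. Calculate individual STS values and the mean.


STS1 = 140.0 N/mm
STS2 = 325.6 N/mm
STS3 = 310.0 N/mm
Mean = 258.5 N/mm

STS1 = 126 / 0.9 = 140.0 N/mm
STS2 = 293 / 0.9 = 325.6 N/mm
STS3 = 279 / 0.9 = 310.0 N/mm
Mean = (140.0 + 325.6 + 310.0) / 3 = 258.5 N/mm


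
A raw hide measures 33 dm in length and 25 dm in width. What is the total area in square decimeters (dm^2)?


Area = length x width
Area = 33 x 25 = 825 dm^2


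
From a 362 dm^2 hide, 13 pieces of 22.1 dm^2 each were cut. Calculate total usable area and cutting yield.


Usable area = 287.3 dm^2
Yield = 79.4%


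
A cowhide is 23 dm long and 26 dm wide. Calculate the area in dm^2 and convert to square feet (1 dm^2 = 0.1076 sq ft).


598 dm^2
64.34 sq ft


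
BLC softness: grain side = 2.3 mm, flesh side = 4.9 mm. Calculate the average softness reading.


Average = (2.3 + 4.9) / 2
Average = 3.60 mm


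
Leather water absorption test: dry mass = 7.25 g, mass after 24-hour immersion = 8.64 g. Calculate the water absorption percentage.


19.2%

Water absorbed = 8.64 - 7.25 = 1.39 g
WA% = 1.39 / 7.25 x 100 = 19.2%


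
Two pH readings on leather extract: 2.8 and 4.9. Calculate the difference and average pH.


Difference = 2.1
Average pH = 3.85

Difference = |2.8 - 4.9| = 2.1
Average = (2.8 + 4.9) / 2 = 3.85


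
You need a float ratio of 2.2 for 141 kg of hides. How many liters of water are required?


Water = hide weight x target ratio
Water = 141 x 2.2 = 310.2 L


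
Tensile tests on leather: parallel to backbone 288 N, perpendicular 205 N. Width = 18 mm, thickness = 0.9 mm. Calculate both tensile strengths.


Area = 18 x 0.9 = 16.2 mm^2
TS (parallel) = 288 / 16.2 = 17.78 N/mm^2
TS (perpendicular) = 205 / 16.2 = 12.65 N/mm^2


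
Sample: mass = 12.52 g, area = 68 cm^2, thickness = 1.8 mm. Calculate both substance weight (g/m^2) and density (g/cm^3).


Substance weight = 1841.2 g/m^2
Density = 1.023 g/cm^3


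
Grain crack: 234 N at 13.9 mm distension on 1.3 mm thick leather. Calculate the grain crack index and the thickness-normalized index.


Crack index = 16.8 N/mm
Normalized index = 12.9 N/mm per mm

Crack index = 234 / 13.9 = 16.8 N/mm
Normalized = 16.8 / 1.3 = 12.9 N/mm per mm


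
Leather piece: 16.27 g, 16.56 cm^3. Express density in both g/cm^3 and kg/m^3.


0.982 g/cm^3
982 kg/m^3

Density = 16.27 / 16.56 = 0.982 g/cm^3
Convert: 0.982 x 1000 = 982 kg/m^3


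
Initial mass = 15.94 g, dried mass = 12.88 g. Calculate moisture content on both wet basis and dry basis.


Wet basis = 19.2%
Dry basis = 23.8%

Moisture lost = 15.94 - 12.88 = 3.06 g
Wet basis MC = 3.06 / 15.94 x 100 = 19.2%
Dry basis MC = 3.06 / 12.88 x 100 = 23.8%


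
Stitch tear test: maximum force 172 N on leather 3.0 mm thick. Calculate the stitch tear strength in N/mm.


57.3 N/mm


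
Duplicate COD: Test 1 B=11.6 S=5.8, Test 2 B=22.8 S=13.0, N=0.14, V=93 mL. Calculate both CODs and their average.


COD1 = (11.6 - 5.8) x 0.14 x 8000 / 93 = 69.8 mg/L
COD2 = (22.8 - 13.0) x 0.14 x 8000 / 93 = 118.0 mg/L
Average = (69.8 + 118.0) / 2 = 93.9 mg/L


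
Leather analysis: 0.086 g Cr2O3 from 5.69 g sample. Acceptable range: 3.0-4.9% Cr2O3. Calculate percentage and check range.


Cr2O3% = 0.086 / 5.69 x 100 = 1.51%
Acceptable range: 3.0 to 4.9%
Within range: No


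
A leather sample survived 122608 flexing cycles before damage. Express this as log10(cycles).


5.09


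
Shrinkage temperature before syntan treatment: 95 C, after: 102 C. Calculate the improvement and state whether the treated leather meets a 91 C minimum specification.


Improvement = 7 C
Meets 91 C spec: Yes

Improvement = 102 - 95 = 7 C
Spec check: 102 C >= 91 C? Yes


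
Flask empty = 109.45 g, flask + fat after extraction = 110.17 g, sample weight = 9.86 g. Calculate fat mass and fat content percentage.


Fat mass = 110.17 - 109.45 = 0.72 g
Fat% = 0.72 / 9.86 x 100 = 7.3%


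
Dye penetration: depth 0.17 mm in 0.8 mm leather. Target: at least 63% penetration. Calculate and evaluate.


Penetration = 0.17 / 0.8 x 100 = 21.3%
Target: 63%
Meets target: No


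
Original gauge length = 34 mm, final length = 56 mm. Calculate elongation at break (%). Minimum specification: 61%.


Extension = 56 - 34 = 22 mm
Elongation = 22 / 34 x 100 = 64.7%
Minimum required: 61%
Meets specification: Yes


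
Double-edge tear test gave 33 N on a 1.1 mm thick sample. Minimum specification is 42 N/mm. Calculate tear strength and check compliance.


Tear strength = 30.0 N/mm
Compliant: No

Tear strength = 33 / 1.1 = 30.0 N/mm
Required minimum = 42 N/mm
Compliant: No


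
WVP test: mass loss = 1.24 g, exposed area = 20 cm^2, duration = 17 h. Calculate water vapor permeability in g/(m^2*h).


WVP = mass_loss / (area x time) x 10000
WVP = 1.24 / (20 x 17) x 10000
WVP = 1.24 / 340 x 10000 = 36.47 g/(m^2*h)


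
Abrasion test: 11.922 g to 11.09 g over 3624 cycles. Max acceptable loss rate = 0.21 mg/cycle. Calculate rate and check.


Rate = 0.230 mg/cycle
Passes: No

Loss = 11.922 - 11.09 = 0.832 g
Rate = 0.832 g / 3624 cycles x 1000 = 0.230 mg/cycle
Max = 0.21 mg/cycle
Passes: No


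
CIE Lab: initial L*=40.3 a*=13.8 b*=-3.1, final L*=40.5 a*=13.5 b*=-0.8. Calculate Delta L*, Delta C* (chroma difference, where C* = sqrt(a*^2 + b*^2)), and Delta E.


Delta L* = 40.5 - 40.3 = 0.2
C1* = sqrt((13.8)^2 + (-3.1)^2) = 14.144
C2* = sqrt((13.5)^2 + (-0.8)^2) = 13.524
Delta C* = 13.524 - 14.144 = -0.62
Delta E = sqrt((0.2)^2 + (-0.3)^2 + (2.3)^2) = 2.33


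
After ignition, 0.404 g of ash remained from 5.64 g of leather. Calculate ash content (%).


Ash% = 0.404 / 5.64 x 100
Ash% = 7.16%


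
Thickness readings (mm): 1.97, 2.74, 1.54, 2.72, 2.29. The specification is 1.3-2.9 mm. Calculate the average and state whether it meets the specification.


Average = 2.25 mm
Within specification: Yes

Sum = 11.26
Average = 11.26 / 5 = 2.25 mm
Specification range: 1.3 to 2.9 mm
Within spec: Yes


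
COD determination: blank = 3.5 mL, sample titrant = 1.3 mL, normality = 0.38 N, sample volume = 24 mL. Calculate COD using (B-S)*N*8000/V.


278.7 mg/L


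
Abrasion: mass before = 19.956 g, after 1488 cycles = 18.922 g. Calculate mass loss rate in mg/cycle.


Mass loss = 19.956 - 18.922 = 1.034 g
Rate = 1.034 / 1488 x 1000 = 0.695 mg/cycle


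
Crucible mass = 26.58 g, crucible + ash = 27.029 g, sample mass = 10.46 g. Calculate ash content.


Ash mass = 0.449 g
Ash content = 4.29%


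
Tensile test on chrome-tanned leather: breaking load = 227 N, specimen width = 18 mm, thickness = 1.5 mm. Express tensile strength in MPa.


Cross-section = 18 x 1.5 = 27.0 mm^2
TS = 227 / 27.0 = 8.41 MPa
(1 N/mm^2 = 1 MPa)


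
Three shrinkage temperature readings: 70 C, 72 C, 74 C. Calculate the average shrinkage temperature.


Average = (70 + 72 + 74) / 3
Average = 216 / 3 = 72.0 C


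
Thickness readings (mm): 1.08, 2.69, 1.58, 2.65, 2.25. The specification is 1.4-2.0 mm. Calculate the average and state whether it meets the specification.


Sum = 10.25
Average = 10.25 / 5 = 2.05 mm
Specification range: 1.4 to 2.0 mm
Within spec: No


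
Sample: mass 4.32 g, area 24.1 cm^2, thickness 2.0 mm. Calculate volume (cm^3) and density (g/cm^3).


Volume = 4.820 cm^3
Density = 0.896 g/cm^3


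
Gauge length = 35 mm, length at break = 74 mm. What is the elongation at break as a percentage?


Extension = 74 - 35 = 39 mm
Elongation = 39 / 35 x 100 = 111.4%


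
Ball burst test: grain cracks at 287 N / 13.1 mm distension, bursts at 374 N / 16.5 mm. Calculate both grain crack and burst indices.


Crack index = 21.9 N/mm
Burst index = 22.7 N/mm


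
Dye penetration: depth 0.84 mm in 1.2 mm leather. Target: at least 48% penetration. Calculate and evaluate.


Penetration = 70.0%
Meets target: Yes

Penetration = 0.84 / 1.2 x 100 = 70.0%
Target: 48%
Meets target: Yes


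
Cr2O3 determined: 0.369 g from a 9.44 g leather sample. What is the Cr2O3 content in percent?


3.91%

Cr2O3% = 0.369 / 9.44 x 100
Cr2O3% = 3.91%


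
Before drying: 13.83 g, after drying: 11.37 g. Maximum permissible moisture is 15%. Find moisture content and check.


MC = (13.83 - 11.37) / 13.83 x 100 = 17.8%
Maximum: 15%
Acceptable: No


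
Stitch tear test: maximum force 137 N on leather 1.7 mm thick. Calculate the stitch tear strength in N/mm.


Stitch tear strength = force / thickness
STS = 137 / 1.7 = 80.6 N/mm


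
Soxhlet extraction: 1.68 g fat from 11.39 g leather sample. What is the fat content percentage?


Fat content = 1.68 / 11.39 x 100
Fat = 14.7%


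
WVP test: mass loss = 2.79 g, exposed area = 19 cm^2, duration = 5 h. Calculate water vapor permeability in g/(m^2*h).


WVP = mass_loss / (area x time) x 10000
WVP = 2.79 / (19 x 5) x 10000
WVP = 2.79 / 95 x 10000 = 293.68 g/(m^2*h)


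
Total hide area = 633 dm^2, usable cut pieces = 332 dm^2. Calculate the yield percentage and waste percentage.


Yield = 52.4%
Waste = 47.6%

Yield = 332 / 633 x 100 = 52.4%
Waste = 633 - 332 = 301 dm^2
Waste% = 100 - 52.4 = 47.6%


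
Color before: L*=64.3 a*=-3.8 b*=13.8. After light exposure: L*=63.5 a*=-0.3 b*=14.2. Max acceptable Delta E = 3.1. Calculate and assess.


Delta E = 3.61
Passes: No

dL = -0.8, da = 3.5, db = 0.4
dE = sqrt((-0.8)^2 + (3.5)^2 + (0.4)^2) = 3.61
Max = 3.1
Passes: No


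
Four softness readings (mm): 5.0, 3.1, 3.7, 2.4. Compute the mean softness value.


3.55 mm


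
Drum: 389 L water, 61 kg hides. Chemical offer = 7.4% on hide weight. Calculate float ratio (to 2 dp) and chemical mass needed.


Float ratio = 389 / 61 = 6.38
Chemical = 61 x 7.4 / 100 = 4.514 kg


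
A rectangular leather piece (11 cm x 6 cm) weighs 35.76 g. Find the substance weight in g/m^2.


5418.2 g/m^2


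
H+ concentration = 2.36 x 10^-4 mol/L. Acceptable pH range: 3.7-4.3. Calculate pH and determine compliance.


pH = -log10(2.36 x 10^-4) = 3.63
Range: 3.7 to 4.3
Compliant: No


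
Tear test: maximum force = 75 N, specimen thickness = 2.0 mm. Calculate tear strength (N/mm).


Tear strength = force / thickness
Tear = 75 / 2.0 = 37.5 N/mm


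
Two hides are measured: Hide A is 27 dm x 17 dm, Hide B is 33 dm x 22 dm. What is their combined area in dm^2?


1185 dm^2

Hide A area = 27 x 17 = 459 dm^2
Hide B area = 33 x 22 = 726 dm^2
Total = 459 + 726 = 1185 dm^2


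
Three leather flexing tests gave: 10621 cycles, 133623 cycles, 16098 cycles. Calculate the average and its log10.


Average = (10621 + 133623 + 16098) / 3 = 53447 cycles
log10(53447) = 4.73


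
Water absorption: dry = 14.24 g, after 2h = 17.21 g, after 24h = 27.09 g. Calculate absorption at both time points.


WA (2h) = (17.21 - 14.24) / 14.24 x 100 = 20.9%
WA (24h) = (27.09 - 14.24) / 14.24 x 100 = 90.2%


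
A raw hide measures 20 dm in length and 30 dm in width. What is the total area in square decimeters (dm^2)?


600 dm^2


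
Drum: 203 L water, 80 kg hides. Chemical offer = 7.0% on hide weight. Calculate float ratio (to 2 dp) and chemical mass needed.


Float ratio = 203 / 80 = 2.54
Chemical = 80 x 7.0 / 100 = 5.6 kg


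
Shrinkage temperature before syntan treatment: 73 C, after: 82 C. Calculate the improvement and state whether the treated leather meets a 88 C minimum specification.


Improvement = 82 - 73 = 9 C
Spec check: 82 C >= 88 C? No


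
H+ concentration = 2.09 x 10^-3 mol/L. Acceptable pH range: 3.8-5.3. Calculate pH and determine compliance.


pH = 2.68
Compliant: No

pH = -log10(2.09 x 10^-3) = 2.68
Range: 3.8 to 5.3
Compliant: No


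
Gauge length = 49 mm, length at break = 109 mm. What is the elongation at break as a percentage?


122.4%


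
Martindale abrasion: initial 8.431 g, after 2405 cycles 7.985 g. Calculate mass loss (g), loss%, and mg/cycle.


Loss = 8.431 - 7.985 = 0.446 g
Loss% = 0.446 / 8.431 x 100 = 5.29%
Rate = 0.446 / 2405 x 1000 = 0.185 mg/cycle


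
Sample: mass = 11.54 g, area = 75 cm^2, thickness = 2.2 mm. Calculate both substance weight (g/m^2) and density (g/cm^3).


SW = 11.54 / 75 x 10000 = 1538.7 g/m^2
Volume = 75 x 2.2 / 10 = 16.50 cm^3
Density = 11.54 / 16.50 = 0.699 g/cm^3


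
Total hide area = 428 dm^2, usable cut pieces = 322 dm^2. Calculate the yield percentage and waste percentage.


Yield = 75.2%
Waste = 24.8%

Yield = 322 / 428 x 100 = 75.2%
Waste = 428 - 322 = 106 dm^2
Waste% = 100 - 75.2 = 24.8%


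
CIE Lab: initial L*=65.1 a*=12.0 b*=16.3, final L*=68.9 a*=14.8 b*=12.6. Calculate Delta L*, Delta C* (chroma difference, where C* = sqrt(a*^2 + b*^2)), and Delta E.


Delta L* = 3.8
Delta C* = -0.80
Delta E = 6.00


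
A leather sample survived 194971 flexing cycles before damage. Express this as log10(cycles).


log10(194971) = 5.29


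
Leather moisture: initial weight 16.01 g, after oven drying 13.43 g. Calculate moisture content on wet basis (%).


16.1%


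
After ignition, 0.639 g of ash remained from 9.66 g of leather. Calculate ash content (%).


Ash% = 0.639 / 9.66 x 100
Ash% = 6.61%


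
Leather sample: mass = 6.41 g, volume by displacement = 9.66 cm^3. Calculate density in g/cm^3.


0.664 g/cm^3

Density = mass / volume
Density = 6.41 / 9.66 = 0.664 g/cm^3


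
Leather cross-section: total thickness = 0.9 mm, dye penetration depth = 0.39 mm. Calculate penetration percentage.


Penetration% = 0.39 / 0.9 x 100
Penetration = 43.3%


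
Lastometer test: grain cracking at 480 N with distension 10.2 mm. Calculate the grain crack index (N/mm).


Grain crack index = force / distension
Index = 480 / 10.2 = 47.1 N/mm


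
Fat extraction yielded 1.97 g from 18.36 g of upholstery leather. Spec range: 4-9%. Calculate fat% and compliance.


Fat content = 10.7%
Compliant: No


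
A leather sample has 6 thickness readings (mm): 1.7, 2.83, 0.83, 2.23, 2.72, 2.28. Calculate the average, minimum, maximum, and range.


Average = 2.10 mm
Min = 0.83 mm
Max = 2.83 mm
Range = 2.00 mm

Sum = 12.59
Average = 12.59 / 6 = 2.10 mm
Minimum = 0.83 mm
Maximum = 2.83 mm
Range = 2.83 - 0.83 = 2.00 mm


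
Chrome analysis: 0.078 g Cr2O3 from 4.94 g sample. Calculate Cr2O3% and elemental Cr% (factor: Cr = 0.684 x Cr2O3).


Cr2O3 = 1.58%
Cr = 1.08%

Cr2O3% = 0.078 / 4.94 x 100 = 1.58%
Cr% = 1.58 x 0.684 = 1.08%


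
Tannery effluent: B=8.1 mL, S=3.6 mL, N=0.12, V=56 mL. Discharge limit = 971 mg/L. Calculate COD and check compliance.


COD = (8.1 - 3.6) x 0.12 x 8000 / 56 = 77.1 mg/L
Limit: 971 mg/L
Compliant: Yes


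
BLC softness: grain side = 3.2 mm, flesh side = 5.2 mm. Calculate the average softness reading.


4.20 mm

Average = (3.2 + 5.2) / 2
Average = 4.20 mm


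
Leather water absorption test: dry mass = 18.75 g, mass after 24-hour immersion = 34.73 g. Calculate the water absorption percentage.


Water absorbed = 34.73 - 18.75 = 15.98 g
WA% = 15.98 / 18.75 x 100 = 85.2%


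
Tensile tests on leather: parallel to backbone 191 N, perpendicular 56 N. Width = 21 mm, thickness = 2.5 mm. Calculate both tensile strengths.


Area = 21 x 2.5 = 52.5 mm^2
TS (parallel) = 191 / 52.5 = 3.64 N/mm^2
TS (perpendicular) = 56 / 52.5 = 1.07 N/mm^2


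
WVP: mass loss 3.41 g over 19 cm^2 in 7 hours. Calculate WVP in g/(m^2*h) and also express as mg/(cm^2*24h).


WVP = 256.39 g/(m^2*h)
Daily rate = 615.34 mg/(cm^2*24h)


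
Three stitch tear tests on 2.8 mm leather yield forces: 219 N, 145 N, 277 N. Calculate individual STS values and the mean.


STS1 = 78.2 N/mm
STS2 = 51.8 N/mm
STS3 = 98.9 N/mm
Mean = 76.3 N/mm


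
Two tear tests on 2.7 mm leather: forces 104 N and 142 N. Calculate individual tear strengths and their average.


Tear 1 = 38.5 N/mm
Tear 2 = 52.6 N/mm
Average = 45.6 N/mm

Tear 1 = 104 / 2.7 = 38.5 N/mm
Tear 2 = 142 / 2.7 = 52.6 N/mm
Average = (38.5 + 52.6) / 2 = 45.6 N/mm


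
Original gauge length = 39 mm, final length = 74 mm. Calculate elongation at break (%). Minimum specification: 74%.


Elongation = 89.7%
Meets spec: Yes

Extension = 74 - 39 = 35 mm
Elongation = 35 / 39 x 100 = 89.7%
Minimum required: 74%
Meets specification: Yes


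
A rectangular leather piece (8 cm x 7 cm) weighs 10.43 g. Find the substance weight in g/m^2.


1862.5 g/m^2

Area = 8 x 7 = 56 cm^2
SW = 10.43 / 56 x 10000 = 1862.5 g/m^2


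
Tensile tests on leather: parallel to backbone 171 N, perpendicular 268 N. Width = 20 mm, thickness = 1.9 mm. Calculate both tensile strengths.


Area = 20 x 1.9 = 38.0 mm^2
TS (parallel) = 171 / 38.0 = 4.50 N/mm^2
TS (perpendicular) = 268 / 38.0 = 7.05 N/mm^2


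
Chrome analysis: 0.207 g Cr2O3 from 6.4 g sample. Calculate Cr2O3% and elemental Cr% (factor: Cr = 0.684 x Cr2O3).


Cr2O3% = 0.207 / 6.4 x 100 = 3.23%
Cr% = 3.23 x 0.684 = 2.21%


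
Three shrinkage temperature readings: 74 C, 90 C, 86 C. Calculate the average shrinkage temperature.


83.3 C


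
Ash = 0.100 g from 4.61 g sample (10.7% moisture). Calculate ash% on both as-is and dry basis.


As-is ash% = 0.100 / 4.61 x 100 = 2.17%
Dry mass = 4.61 x (100 - 10.7) / 100 = 4.11673 g
Dry-basis ash% = 0.100 / 4.11673 x 100 = 2.43%


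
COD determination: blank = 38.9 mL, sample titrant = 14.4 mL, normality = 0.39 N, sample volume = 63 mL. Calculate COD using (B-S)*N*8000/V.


COD = (38.9 - 14.4) x 0.39 x 8000 / 63
COD = 24.5 x 0.39 x 8000 / 63
COD = 1213.3 mg/L


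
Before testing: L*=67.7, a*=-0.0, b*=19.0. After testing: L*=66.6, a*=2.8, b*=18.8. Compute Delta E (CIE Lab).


Delta E = 3.01


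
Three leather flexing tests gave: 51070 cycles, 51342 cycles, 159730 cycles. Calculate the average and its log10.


Average = 87381 cycles
log10 = 4.94

Average = (51070 + 51342 + 159730) / 3 = 87381 cycles
log10(87381) = 4.94


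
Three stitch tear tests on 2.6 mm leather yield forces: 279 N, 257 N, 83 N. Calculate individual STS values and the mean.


STS1 = 279 / 2.6 = 107.3 N/mm
STS2 = 257 / 2.6 = 98.8 N/mm
STS3 = 83 / 2.6 = 31.9 N/mm
Mean = (107.3 + 98.8 + 31.9) / 3 = 79.3 N/mm


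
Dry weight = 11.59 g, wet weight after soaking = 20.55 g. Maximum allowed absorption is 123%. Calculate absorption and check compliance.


Absorption = 77.3%
Compliant: Yes

WA = (20.55 - 11.59) / 11.59 x 100 = 77.3%
Maximum allowed: 123%
Compliant: Yes
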